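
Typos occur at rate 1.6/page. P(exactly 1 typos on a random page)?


Poisson(λ=1.6): P(X=1) = e^(-λ)×λ^k/k!
= e^(-1.6) × 1.6^1 / 1!
≈ 0.201896518 × 1.6 / 1 ≈ 0.323034

P(X=1) ≈ 0.323034 ≈ 32.30%


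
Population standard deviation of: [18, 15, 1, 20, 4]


Mean = 58/5
  (18-58/5)²=1024/25
  (15-58/5)²=289/25
  (1-58/5)²=2809/25
  (20-58/5)²=1764/25
  (4-58/5)²=1444/25
Σ(x-μ)² = 1466/5
σ² = (1466/5)/5 = 1466/25

σ = √(1466/25) ≈ 7.6577


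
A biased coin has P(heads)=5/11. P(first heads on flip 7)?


Geometric: P(X=7) = (1-p)^(k-1)×p = (6/11)^6×5/11 = 233280/19487171

P(X=7) = 233280/19487171 ≈ 1.20%


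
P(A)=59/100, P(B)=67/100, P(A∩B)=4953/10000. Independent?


P(A)×P(B) = 3953/10000
P(A∩B) = 4953/10000
Not equal → NOT independent

No, not independent


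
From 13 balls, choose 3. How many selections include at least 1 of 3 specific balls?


Complement: C(13,3) - C(10,3) = 286 - 120 = 166

166


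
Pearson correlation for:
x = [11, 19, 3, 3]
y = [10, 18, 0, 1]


n=4, Σx=36, Σy=29, Σxy=455, Σx²=500, Σy²=425
r = (4×455 - 36×29)/√((4×500 - 36²)(4×425 - 29²))
= 776/√(704×859) = 776/√604736 ≈ 776/777.6477 ≈ 0.9979

r ≈ 0.9979


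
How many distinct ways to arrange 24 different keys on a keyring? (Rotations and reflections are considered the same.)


Free circular arrangements: rotations and reflections both identified.
(n-1)!/2 = 23!/2 = 25852016738884976640000/2 = 12926008369442488320000

12926008369442488320000


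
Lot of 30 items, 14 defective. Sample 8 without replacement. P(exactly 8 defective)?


Hypergeometric: C(14,8)×C(16,0)/C(30,8)
= 3003×1/5852925 = 77/150075

P(X=8) = 77/150075 ≈ 0.05%


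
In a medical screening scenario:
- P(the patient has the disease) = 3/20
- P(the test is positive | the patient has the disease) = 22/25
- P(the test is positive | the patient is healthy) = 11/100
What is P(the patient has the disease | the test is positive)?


Using Bayes' theorem:
P(A|B) = P(B|A)·P(A) / P(B)

P(the test is positive) = 22/25 × 3/20 + 11/100 × 17/20
= 33/250 + 187/2000 = 451/2000

P(the patient has the disease|the test is positive) = (33/250) / (451/2000) = 24/41

P(the patient has the disease|the test is positive) = 24/41 ≈ 58.54%


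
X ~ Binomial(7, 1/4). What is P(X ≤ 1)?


P(X ≤ 1) = Σ P(X=i) for i=0..1
P(X=0) = 2187/16384
P(X=1) = 5103/16384
Sum = 3645/8192

P(X ≤ 1) = 3645/8192 ≈ 44.49%


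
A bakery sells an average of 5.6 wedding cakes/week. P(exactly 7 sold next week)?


Poisson(λ=5.6): P(X=7) = e^(-λ)×λ^k/k!
= e^(-5.6) × 5.6^7 / 7!
≈ 0.003697863716 × 172709.484954 / 5040 ≈ 0.126717

P(X=7) ≈ 0.126717 ≈ 12.67%


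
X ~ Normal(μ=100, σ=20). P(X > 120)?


z = (120-100)/20 = 1.0
P(X > 120) = 1 - P(Z ≤ 1.0) = 1 - 0.8413 = 0.1587

P(X > 120) ≈ 0.1587


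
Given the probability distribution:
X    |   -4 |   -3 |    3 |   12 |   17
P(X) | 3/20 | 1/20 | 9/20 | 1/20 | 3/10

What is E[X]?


E[X] = Σ x·P(X=x)
= (-4)×(3/20) + (-3)×(1/20) + (3)×(9/20) + (12)×(1/20) + (17)×(3/10)
= 63/10

E[X] = 63/10


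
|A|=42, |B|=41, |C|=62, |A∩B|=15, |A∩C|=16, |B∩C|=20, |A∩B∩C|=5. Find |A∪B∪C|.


|A∪B∪C| = 42+41+62-15-16-20+5 = 99

|A∪B∪C| = 99


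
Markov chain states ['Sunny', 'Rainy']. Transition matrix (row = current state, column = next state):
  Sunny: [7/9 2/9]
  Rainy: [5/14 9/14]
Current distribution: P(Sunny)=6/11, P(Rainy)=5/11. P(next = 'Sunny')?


P(next=Sunny) = Σᵢ P(now=i)×P(i→Sunny)
= 6/11×7/9 + 5/11×5/14
= 14/33 + 25/154 = 271/462

P = 271/462 ≈ 0.5866


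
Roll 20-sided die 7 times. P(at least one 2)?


P(no 2)^7 = (19/20)^7 = 893871739/1280000000
P(≥1) = 1 - 893871739/1280000000 = 386128261/1280000000

P = 386128261/1280000000 ≈ 30.17%


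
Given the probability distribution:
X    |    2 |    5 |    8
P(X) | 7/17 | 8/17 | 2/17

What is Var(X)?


E[X] = 70/17
E[X²] = 356/17
Var(X) = E[X²] - (E[X])² = 356/17 - 4900/289 = 1152/289

Var(X) = 1152/289 ≈ 3.9862


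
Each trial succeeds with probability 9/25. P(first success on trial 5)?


Geometric: P(X=5) = (1-p)^(k-1)×p = (16/25)^4×9/25 = 589824/9765625

P(X=5) = 589824/9765625 ≈ 6.04%


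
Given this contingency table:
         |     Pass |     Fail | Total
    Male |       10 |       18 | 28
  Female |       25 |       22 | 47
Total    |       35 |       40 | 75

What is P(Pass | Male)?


P(Pass | Male) = 10/(10+18) = 10/28 = 5/14

P(Pass|Male) = 5/14 ≈ 35.71%


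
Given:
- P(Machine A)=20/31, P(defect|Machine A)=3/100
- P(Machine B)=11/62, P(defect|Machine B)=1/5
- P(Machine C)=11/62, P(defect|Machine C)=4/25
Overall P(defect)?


P(B) = Σ P(B|Aᵢ)×P(Aᵢ)
  3/100×20/31 = 3/155
  1/5×11/62 = 11/310
  4/25×11/62 = 22/775
Sum = 129/1550

P(defect) = 129/1550 ≈ 8.32%


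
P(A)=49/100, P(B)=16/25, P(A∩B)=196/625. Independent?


P(A)×P(B) = 196/625
P(A∩B) = 196/625
Equal ✓ → Independent

Yes, independent


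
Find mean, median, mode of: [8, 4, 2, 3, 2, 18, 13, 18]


Sorted: [2, 2, 3, 4, 8, 13, 18, 18]
Mean = 68/8 = 17/2
Median = 6
Freq: {8: 1, 4: 1, 2: 2, 3: 1, 18: 2, 13: 1}
Mode: [2, 18]

Mean=17/2, Median=6, Mode=[2, 18]


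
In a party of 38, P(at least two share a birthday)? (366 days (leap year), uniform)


P(all different) = Π(366-i)/366 for i=0..37
= 0.136703
P(match) = 1 - 0.136703 = 0.863297

P ≈ 0.8633 ≈ 86.33%


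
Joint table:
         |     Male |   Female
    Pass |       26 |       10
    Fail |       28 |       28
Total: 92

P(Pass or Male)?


P(Pass∨Male) = P(Pass) + P(Male) - P(Pass∧Male)
= (36 + 54 - 26)/92 = 64/92 = 16/23

P = 16/23 ≈ 69.57%


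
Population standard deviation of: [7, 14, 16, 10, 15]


Mean = 62/5
  (7-62/5)²=729/25
  (14-62/5)²=64/25
  (16-62/5)²=324/25
  (10-62/5)²=144/25
  (15-62/5)²=169/25
Σ(x-μ)² = 286/5
σ² = (286/5)/5 = 286/25

σ = √(286/25) ≈ 3.3823


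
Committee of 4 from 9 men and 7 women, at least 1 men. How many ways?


Count by #men:
  1M,3W: C(9,1)×C(7,3)=315
  2M,2W: C(9,2)×C(7,2)=756
  3M,1W: C(9,3)×C(7,1)=588
  4M,0W: C(9,4)×C(7,0)=126
Total = 1785

1785


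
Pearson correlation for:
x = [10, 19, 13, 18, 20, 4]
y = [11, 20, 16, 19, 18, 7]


n=6, Σx=84, Σy=91, Σxy=1428, Σx²=1370, Σy²=1511
r = (6×1428 - 84×91)/√((6×1370 - 84²)(6×1511 - 91²))
= 924/√(1164×785) = 924/√913740 ≈ 924/955.8975 ≈ 0.9666

r ≈ 0.9666


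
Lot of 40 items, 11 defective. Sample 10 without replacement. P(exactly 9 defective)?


Hypergeometric: C(11,9)×C(29,1)/C(40,10)
= 55×29/847660528 = 145/77060048

P(X=9) = 145/77060048 ≈ 0.00%


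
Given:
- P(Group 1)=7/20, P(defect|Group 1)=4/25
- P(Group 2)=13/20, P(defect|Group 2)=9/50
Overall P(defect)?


P(B) = Σ P(B|Aᵢ)×P(Aᵢ)
  4/25×7/20 = 7/125
  9/50×13/20 = 117/1000
Sum = 173/1000

P(defect) = 173/1000 ≈ 17.30%


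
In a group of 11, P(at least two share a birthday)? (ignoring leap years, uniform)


P(all different) = Π(365-i)/365 for i=0..10
= 0.858859
P(match) = 1 - 0.858859 = 0.141141

P ≈ 0.1411 ≈ 14.11%


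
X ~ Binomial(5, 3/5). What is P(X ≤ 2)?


P(X ≤ 2) = Σ P(X=i) for i=0..2
P(X=0) = 32/3125
P(X=1) = 48/625
P(X=2) = 144/625
Sum = 992/3125

P(X ≤ 2) = 992/3125 ≈ 31.74%


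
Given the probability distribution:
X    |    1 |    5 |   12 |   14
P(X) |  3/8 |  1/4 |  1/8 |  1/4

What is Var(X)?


E[X] = 53/8
E[X²] = 589/8
Var(X) = E[X²] - (E[X])² = 589/8 - 2809/64 = 1903/64

Var(X) = 1903/64 ≈ 29.7344


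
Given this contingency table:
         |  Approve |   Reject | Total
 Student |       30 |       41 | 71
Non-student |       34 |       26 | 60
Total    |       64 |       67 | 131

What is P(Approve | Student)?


P(Approve | Student) = 30/(30+41) = 30/71

P(Approve|Student) = 30/71 ≈ 42.25%


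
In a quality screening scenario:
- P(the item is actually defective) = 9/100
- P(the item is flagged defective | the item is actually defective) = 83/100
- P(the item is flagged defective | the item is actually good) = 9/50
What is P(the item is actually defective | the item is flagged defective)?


Using Bayes' theorem:
P(A|B) = P(B|A)·P(A) / P(B)

P(the item is flagged defective) = 83/100 × 9/100 + 9/50 × 91/100
= 747/10000 + 819/5000 = 477/2000

P(the item is actually defective|the item is flagged defective) = (747/10000) / (477/2000) = 83/265

P(the item is actually defective|the item is flagged defective) = 83/265 ≈ 31.32%


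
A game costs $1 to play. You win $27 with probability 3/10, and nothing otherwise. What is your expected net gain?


E[gain] = (27-1)×3/10 + (-1)×7/10
= 39/5 - 7/10 = 71/10

Expected net gain = $71/10 ≈ $7.10


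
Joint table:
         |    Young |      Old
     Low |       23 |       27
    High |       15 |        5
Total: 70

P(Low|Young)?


P(Low|Young) = 23/(23+15) = 23/38

P = 23/38 ≈ 60.53%


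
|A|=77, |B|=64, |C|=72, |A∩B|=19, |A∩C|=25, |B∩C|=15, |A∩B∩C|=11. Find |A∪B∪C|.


|A∪B∪C| = 77+64+72-19-25-15+11 = 165

|A∪B∪C| = 165


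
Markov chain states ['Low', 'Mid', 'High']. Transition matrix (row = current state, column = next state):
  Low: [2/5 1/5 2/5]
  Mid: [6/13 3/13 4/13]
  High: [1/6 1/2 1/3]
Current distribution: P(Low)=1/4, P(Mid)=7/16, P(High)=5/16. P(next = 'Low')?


P(next=Low) = Σᵢ P(now=i)×P(i→Low)
= 1/4×2/5 + 7/16×6/13 + 5/16×1/6
= 1/10 + 21/104 + 5/96 = 2209/6240

P = 2209/6240 ≈ 0.3540


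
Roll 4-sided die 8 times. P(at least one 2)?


P(no 2)^8 = (3/4)^8 = 6561/65536
P(≥1) = 1 - 6561/65536 = 58975/65536

P = 58975/65536 ≈ 89.99%


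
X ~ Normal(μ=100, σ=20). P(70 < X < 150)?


z₁=(70-100)/20=-1.5, z₂=(150-100)/20=2.5
P = Φ(2.5) - Φ(-1.5) = 0.993790 - 0.066807 = 0.926983 ≈ 0.9270

P(70 < X < 150) ≈ 0.9270


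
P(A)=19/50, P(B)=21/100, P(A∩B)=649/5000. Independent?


P(A)×P(B) = 399/5000
P(A∩B) = 649/5000
Not equal → NOT independent

No, not independent


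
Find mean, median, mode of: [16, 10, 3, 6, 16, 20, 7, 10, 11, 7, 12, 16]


Sorted: [3, 6, 7, 7, 10, 10, 11, 12, 16, 16, 16, 20]
Mean = 134/12 = 67/6
Median = 21/2
Freq: {16: 3, 10: 2, 3: 1, 6: 1, 20: 1, 7: 2, 11: 1, 12: 1}
Mode: [16]

Mean=67/6, Median=21/2, Mode=16


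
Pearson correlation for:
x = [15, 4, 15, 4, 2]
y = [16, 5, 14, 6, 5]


n=5, Σx=40, Σy=46, Σxy=504, Σx²=486, Σy²=538
r = (5×504 - 40×46)/√((5×486 - 40²)(5×538 - 46²))
= 680/√(830×574) = 680/√476420 ≈ 680/690.2318 ≈ 0.9852

r ≈ 0.9852


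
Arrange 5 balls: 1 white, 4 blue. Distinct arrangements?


5!/(1!×4!) = 5

5


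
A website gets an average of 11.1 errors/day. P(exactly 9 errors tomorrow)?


Poisson(λ=11.1): P(X=9) = e^(-λ)×λ^k/k!
= e^(-11.1) × 11.1^9 / 9!
≈ 1.511232382e-05 × 2558036924.39 / 362880 ≈ 0.106531

P(X=9) ≈ 0.106531 ≈ 10.65%


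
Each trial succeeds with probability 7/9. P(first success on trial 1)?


Geometric: P(X=1) = (1-p)^(k-1)×p = (2/9)^0×7/9 = 7/9

P(X=1) = 7/9 ≈ 77.78%


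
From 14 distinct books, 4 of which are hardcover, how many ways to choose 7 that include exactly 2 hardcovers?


Choose 2 of the 4 hardcovers and 5 of the other 10 books:
C(4,2)×C(10,5) = 6×252 = 1512

1512


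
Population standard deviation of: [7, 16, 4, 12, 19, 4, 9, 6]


Mean = 77/8
  (7-77/8)²=441/64
  (16-77/8)²=2601/64
  (4-77/8)²=2025/64
  (12-77/8)²=361/64
  (19-77/8)²=5625/64
  (4-77/8)²=2025/64
  (9-77/8)²=25/64
  (6-77/8)²=841/64
Σ(x-μ)² = 1743/8
σ² = (1743/8)/8 = 1743/64

σ = √(1743/64) ≈ 5.2187


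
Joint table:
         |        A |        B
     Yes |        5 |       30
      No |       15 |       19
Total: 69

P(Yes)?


P(Yes) = (5+30)/69 = 35/69

P(Yes) = 35/69 ≈ 50.72%


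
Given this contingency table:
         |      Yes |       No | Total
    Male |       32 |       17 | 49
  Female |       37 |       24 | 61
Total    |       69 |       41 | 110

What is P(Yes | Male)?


P(Yes | Male) = 32/(32+17) = 32/49

P(Yes|Male) = 32/49 ≈ 65.31%


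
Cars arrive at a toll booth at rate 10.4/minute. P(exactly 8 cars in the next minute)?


Poisson(λ=10.4): P(X=8) = e^(-λ)×λ^k/k!
= e^(-10.4) × 10.4^8 / 8!
≈ 3.043248301e-05 × 136856905.041 / 40320 ≈ 0.103296

P(X=8) ≈ 0.103296 ≈ 10.33%


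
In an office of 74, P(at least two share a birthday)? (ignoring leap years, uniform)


P(all different) = Π(365-i)/365 for i=0..73
= 0.000351
P(match) = 1 - 0.000351 = 0.999649

P ≈ 0.9996 ≈ 99.96%


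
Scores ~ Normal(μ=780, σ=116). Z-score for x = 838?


z = (x - μ)/σ = (838 - 780)/116 = 0.5

z = 0.5


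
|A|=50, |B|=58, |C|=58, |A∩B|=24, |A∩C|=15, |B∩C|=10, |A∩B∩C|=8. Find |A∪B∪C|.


|A∪B∪C| = 50+58+58-24-15-10+8 = 125

|A∪B∪C| = 125


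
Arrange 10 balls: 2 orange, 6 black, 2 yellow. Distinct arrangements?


10!/(2!×6!×2!) = 1260

1260


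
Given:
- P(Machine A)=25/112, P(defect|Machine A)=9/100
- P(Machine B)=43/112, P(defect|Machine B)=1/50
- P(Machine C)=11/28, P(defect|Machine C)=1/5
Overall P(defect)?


P(B) = Σ P(B|Aᵢ)×P(Aᵢ)
  9/100×25/112 = 9/448
  1/50×43/112 = 43/5600
  1/5×11/28 = 11/140
Sum = 1191/11200

P(defect) = 1191/11200 ≈ 10.63%


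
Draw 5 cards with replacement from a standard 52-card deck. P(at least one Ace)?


P(not a Ace) = 48/52 = 12/13
P(none in 5 draws) = (12/13)^5 = 248832/371293
P(≥1 Ace) = 1 - 248832/371293 = 122461/371293

P = 122461/371293 ≈ 32.98%


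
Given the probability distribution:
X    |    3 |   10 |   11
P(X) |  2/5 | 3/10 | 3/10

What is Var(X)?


E[X] = 15/2
E[X²] = 699/10
Var(X) = E[X²] - (E[X])² = 699/10 - 225/4 = 273/20

Var(X) = 273/20 ≈ 13.6500


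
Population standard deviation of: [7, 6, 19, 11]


Mean = 43/4
  (7-43/4)²=225/16
  (6-43/4)²=361/16
  (19-43/4)²=1089/16
  (11-43/4)²=1/16
Σ(x-μ)² = 419/4
σ² = (419/4)/4 = 419/16

σ = √(419/16) ≈ 5.1174


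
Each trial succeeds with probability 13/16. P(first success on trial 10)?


Geometric: P(X=10) = (1-p)^(k-1)×p = (3/16)^9×13/16 = 255879/1099511627776

P(X=10) = 255879/1099511627776 ≈ 0.00%


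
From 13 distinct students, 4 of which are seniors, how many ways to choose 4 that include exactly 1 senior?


Choose 1 of the 4 seniors and 3 of the other 9 students:
C(4,1)×C(9,3) = 4×84 = 336

336


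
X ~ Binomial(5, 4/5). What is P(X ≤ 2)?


P(X ≤ 2) = Σ P(X=i) for i=0..2
P(X=0) = 1/3125
P(X=1) = 4/625
P(X=2) = 32/625
Sum = 181/3125

P(X ≤ 2) = 181/3125 ≈ 5.79%


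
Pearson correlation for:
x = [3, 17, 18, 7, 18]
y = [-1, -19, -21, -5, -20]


n=5, Σx=63, Σy=-66, Σxy=-1099, Σx²=995, Σy²=1228
r = (5×(-1099) - 63×(-66))/√((5×995 - 63²)(5×1228 - (-66)²))
= -1337/√(1006×1784) = -1337/√1794704 ≈ -1337/1339.6656 ≈ -0.9980

r ≈ -0.9980


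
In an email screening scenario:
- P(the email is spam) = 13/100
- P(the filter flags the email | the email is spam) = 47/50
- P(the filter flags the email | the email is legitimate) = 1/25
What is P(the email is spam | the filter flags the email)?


Using Bayes' theorem:
P(A|B) = P(B|A)·P(A) / P(B)

P(the filter flags the email) = 47/50 × 13/100 + 1/25 × 87/100
= 611/5000 + 87/2500 = 157/1000

P(the email is spam|the filter flags the email) = (611/5000) / (157/1000) = 611/785

P(the email is spam|the filter flags the email) = 611/785 ≈ 77.83%


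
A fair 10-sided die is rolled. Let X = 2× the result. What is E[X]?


E[die] = (1+10)/2 = 11/2
E[X] = 2 × 11/2 = 11

E[X] = 11


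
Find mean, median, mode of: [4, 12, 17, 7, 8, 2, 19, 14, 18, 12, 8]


Sorted: [2, 4, 7, 8, 8, 12, 12, 14, 17, 18, 19]
Mean = 121/11 = 11
Median = 12
Freq: {4: 1, 12: 2, 17: 1, 7: 1, 8: 2, 2: 1, 19: 1, 14: 1, 18: 1}
Mode: [8, 12]

Mean=11, Median=12, Mode=[8, 12]


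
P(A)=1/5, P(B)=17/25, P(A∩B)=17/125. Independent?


P(A)×P(B) = 17/125
P(A∩B) = 17/125
Equal ✓ → Independent

Yes, independent


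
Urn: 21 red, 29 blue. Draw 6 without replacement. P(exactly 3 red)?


Hypergeometric: C(21,3)×C(29,3)/C(50,6)
= 1330×3654/15890700 = 1653/5405

P(X=3) = 1653/5405 ≈ 30.58%


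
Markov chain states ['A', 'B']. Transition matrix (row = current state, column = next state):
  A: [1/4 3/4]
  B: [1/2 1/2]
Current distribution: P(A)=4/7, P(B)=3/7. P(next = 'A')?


P(next=A) = Σᵢ P(now=i)×P(i→A)
= 4/7×1/4 + 3/7×1/2
= 1/7 + 3/14 = 5/14

P = 5/14 ≈ 0.3571


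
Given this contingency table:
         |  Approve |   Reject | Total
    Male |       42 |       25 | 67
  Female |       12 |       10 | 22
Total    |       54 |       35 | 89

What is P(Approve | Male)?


P(Approve | Male) = 42/(42+25) = 42/67

P(Approve|Male) = 42/67 ≈ 62.69%


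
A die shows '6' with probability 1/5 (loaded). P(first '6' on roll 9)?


Geometric: P(X=9) = (1-p)^(k-1)×p = (4/5)^8×1/5 = 65536/1953125

P(X=9) = 65536/1953125 ≈ 3.36%


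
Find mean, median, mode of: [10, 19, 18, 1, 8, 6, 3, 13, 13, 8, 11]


Sorted: [1, 3, 6, 8, 8, 10, 11, 13, 13, 18, 19]
Mean = 110/11 = 10
Median = 10
Freq: {10: 1, 19: 1, 18: 1, 1: 1, 8: 2, 6: 1, 3: 1, 13: 2, 11: 1}
Mode: [8, 13]

Mean=10, Median=10, Mode=[8, 13]


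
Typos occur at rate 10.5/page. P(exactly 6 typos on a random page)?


Poisson(λ=10.5): P(X=6) = e^(-λ)×λ^k/k!
= e^(-10.5) × 10.5^6 / 6!
≈ 2.753644935e-05 × 1340095.64062 / 720 ≈ 0.051252

P(X=6) ≈ 0.051252 ≈ 5.13%


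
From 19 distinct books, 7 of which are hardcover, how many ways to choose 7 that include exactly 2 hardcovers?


Choose 2 of the 7 hardcovers and 5 of the other 12 books:
C(7,2)×C(12,5) = 21×792 = 16632

16632


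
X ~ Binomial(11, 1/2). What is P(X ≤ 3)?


P(X ≤ 3) = Σ P(X=i) for i=0..3
P(X=0) = 1/2048
P(X=1) = 11/2048
P(X=2) = 55/2048
P(X=3) = 165/2048
Sum = 29/256

P(X ≤ 3) = 29/256 ≈ 11.33%


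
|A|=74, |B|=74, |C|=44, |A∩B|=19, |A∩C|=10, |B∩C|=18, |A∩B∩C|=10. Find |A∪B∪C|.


|A∪B∪C| = 74+74+44-19-10-18+10 = 155

|A∪B∪C| = 155


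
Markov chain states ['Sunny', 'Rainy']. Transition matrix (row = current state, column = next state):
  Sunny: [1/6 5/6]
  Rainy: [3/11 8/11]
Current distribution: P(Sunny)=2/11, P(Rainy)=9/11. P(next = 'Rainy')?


P(next=Rainy) = Σᵢ P(now=i)×P(i→Rainy)
= 2/11×5/6 + 9/11×8/11
= 5/33 + 72/121 = 271/363

P = 271/363 ≈ 0.7466


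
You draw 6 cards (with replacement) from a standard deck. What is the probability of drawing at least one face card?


P(not a face card) = 40/52 = 10/13
P(none in 6 draws) = (10/13)^6 = 1000000/4826809
P(≥1 face card) = 1 - 1000000/4826809 = 3826809/4826809

P = 3826809/4826809 ≈ 79.28%


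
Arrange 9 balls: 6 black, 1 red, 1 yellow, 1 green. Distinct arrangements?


9!/(6!×1!×1!×1!) = 504

504


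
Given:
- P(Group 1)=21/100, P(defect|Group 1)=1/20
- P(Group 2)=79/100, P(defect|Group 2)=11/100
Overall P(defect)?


P(B) = Σ P(B|Aᵢ)×P(Aᵢ)
  1/20×21/100 = 21/2000
  11/100×79/100 = 869/10000
Sum = 487/5000

P(defect) = 487/5000 ≈ 9.74%


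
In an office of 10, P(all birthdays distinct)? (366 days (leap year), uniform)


P(all different) = Π(366-i)/366 for i=0..9
= (366/366)×(365/366)×...×(357/366)
= 0.883355

P ≈ 0.8834 ≈ 88.34%


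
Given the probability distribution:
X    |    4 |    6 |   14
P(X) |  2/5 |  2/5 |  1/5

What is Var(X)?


E[X] = 34/5
E[X²] = 60
Var(X) = E[X²] - (E[X])² = 60 - 1156/25 = 344/25

Var(X) = 344/25 ≈ 13.7600


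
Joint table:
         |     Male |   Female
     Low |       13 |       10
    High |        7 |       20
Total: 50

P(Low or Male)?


P(Low∨Male) = P(Low) + P(Male) - P(Low∧Male)
= (23 + 20 - 13)/50 = 30/50 = 3/5

P = 3/5 ≈ 60.00%


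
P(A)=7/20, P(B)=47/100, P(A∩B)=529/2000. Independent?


P(A)×P(B) = 329/2000
P(A∩B) = 529/2000
Not equal → NOT independent

No, not independent


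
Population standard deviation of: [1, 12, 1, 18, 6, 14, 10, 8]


Mean = 70/8 = 35/4
  (1-35/4)²=961/16
  (12-35/4)²=169/16
  (1-35/4)²=961/16
  (18-35/4)²=1369/16
  (6-35/4)²=121/16
  (14-35/4)²=441/16
  (10-35/4)²=25/16
  (8-35/4)²=9/16
Σ(x-μ)² = 507/2
σ² = (507/2)/8 = 507/16

σ = √(507/16) ≈ 5.6292


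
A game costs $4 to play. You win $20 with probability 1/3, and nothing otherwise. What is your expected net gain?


E[gain] = (20-4)×1/3 + (-4)×2/3
= 16/3 - 8/3 = 8/3

Expected net gain = $8/3 ≈ $2.67


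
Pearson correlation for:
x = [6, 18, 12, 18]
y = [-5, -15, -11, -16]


n=4, Σx=54, Σy=-47, Σxy=-720, Σx²=828, Σy²=627
r = (4×(-720) - 54×(-47))/√((4×828 - 54²)(4×627 - (-47)²))
= -342/√(396×299) = -342/√118404 ≈ -342/344.0988 ≈ -0.9939

r ≈ -0.9939


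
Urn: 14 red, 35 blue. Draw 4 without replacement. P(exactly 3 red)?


Hypergeometric: C(14,3)×C(35,1)/C(49,4)
= 364×35/211876 = 65/1081

P(X=3) = 65/1081 ≈ 6.01%


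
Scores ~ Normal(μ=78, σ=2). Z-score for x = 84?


z = (x - μ)/σ = (84 - 78)/2 = 3.0

z = 3.0


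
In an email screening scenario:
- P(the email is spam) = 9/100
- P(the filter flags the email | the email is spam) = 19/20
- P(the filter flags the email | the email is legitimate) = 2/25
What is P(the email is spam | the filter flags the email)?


Using Bayes' theorem:
P(A|B) = P(B|A)·P(A) / P(B)

P(the filter flags the email) = 19/20 × 9/100 + 2/25 × 91/100
= 171/2000 + 91/1250 = 1583/10000

P(the email is spam|the filter flags the email) = (171/2000) / (1583/10000) = 855/1583

P(the email is spam|the filter flags the email) = 855/1583 ≈ 54.01%


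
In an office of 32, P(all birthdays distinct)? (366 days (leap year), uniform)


P(all different) = Π(366-i)/366 for i=0..31
= (366/366)×(365/366)×...×(335/366)
= 0.247626

P ≈ 0.2476 ≈ 24.76%


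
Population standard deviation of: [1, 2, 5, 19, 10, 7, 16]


Mean = 60/7
  (1-60/7)²=2809/49
  (2-60/7)²=2116/49
  (5-60/7)²=625/49
  (19-60/7)²=5329/49
  (10-60/7)²=100/49
  (7-60/7)²=121/49
  (16-60/7)²=2704/49
Σ(x-μ)² = 1972/7
σ² = (1972/7)/7 = 1972/49

σ = √(1972/49) ≈ 6.3439


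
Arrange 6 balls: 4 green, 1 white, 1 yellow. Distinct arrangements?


6!/(4!×1!×1!) = 30

30


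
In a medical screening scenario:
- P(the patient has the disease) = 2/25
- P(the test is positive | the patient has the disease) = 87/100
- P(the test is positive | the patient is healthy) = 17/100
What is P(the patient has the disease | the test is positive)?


Using Bayes' theorem:
P(A|B) = P(B|A)·P(A) / P(B)

P(the test is positive) = 87/100 × 2/25 + 17/100 × 23/25
= 87/1250 + 391/2500 = 113/500

P(the patient has the disease|the test is positive) = (87/1250) / (113/500) = 174/565

P(the patient has the disease|the test is positive) = 174/565 ≈ 30.80%


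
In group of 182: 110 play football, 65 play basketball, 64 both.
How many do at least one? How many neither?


|A∪B| = 110+65-64 = 111
Neither = 182-111 = 71

At least one: 111; Neither: 71


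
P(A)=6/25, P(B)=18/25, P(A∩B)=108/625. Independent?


P(A)×P(B) = 108/625
P(A∩B) = 108/625
Equal ✓ → Independent

Yes, independent


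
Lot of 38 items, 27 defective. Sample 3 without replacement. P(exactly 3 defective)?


Hypergeometric: C(27,3)×C(11,0)/C(38,3)
= 2925×1/8436 = 975/2812

P(X=3) = 975/2812 ≈ 34.67%


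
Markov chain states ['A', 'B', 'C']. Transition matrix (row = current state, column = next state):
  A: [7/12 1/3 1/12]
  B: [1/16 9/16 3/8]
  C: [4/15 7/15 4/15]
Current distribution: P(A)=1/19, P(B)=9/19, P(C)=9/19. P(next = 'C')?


P(next=C) = Σᵢ P(now=i)×P(i→C)
= 1/19×1/12 + 9/19×3/8 + 9/19×4/15
= 1/228 + 27/152 + 12/95 = 37/120

P = 37/120 ≈ 0.3083


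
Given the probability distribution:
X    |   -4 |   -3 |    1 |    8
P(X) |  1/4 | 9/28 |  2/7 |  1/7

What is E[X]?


E[X] = Σ x·P(X=x)
= (-4)×(1/4) + (-3)×(9/28) + (1)×(2/7) + (8)×(1/7)
= -15/28

E[X] = -15/28


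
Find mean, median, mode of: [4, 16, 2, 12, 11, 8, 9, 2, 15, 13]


Sorted: [2, 2, 4, 8, 9, 11, 12, 13, 15, 16]
Mean = 92/10 = 46/5
Median = 10
Freq: {4: 1, 16: 1, 2: 2, 12: 1, 11: 1, 8: 1, 9: 1, 15: 1, 13: 1}
Mode: [2]

Mean=46/5, Median=10, Mode=2


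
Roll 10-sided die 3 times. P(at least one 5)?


P(no 5)^3 = (9/10)^3 = 729/1000
P(≥1) = 1 - 729/1000 = 271/1000

P = 271/1000 ≈ 27.10%


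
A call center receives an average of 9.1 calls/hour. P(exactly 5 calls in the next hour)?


Poisson(λ=9.1): P(X=5) = e^(-λ)×λ^k/k!
= e^(-9.1) × 9.1^5 / 5!
≈ 0.0001116658085 × 62403.21451 / 120 ≈ 0.058069

P(X=5) ≈ 0.058069 ≈ 5.81%


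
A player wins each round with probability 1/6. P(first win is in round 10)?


Geometric: P(X=10) = (1-p)^(k-1)×p = (5/6)^9×1/6 = 1953125/60466176

P(X=10) = 1953125/60466176 ≈ 3.23%


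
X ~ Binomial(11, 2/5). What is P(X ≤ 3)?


P(X ≤ 3) = Σ P(X=i) for i=0..3
P(X=0) = 177147/48828125
P(X=1) = 1299078/48828125
P(X=2) = 866052/9765625
P(X=3) = 1732104/9765625
Sum = 2893401/9765625

P(X ≤ 3) = 2893401/9765625 ≈ 29.63%


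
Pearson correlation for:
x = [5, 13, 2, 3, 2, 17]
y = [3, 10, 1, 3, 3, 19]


n=6, Σx=42, Σy=39, Σxy=485, Σx²=500, Σy²=489
r = (6×485 - 42×39)/√((6×500 - 42²)(6×489 - 39²))
= 1272/√(1236×1413) = 1272/√1746468 ≈ 1272/1321.5400 ≈ 0.9625

r ≈ 0.9625


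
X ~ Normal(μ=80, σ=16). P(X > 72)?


z = (72-80)/16 = -0.5
P(X > 72) = 1 - P(Z ≤ -0.5) = 1 - 0.3085 = 0.6915

P(X > 72) ≈ 0.6915


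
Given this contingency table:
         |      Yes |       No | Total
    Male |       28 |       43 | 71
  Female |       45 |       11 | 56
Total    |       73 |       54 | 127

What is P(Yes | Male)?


P(Yes | Male) = 28/(28+43) = 28/71

P(Yes|Male) = 28/71 ≈ 39.44%


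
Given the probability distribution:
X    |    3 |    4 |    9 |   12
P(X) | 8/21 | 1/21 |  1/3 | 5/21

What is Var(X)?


E[X] = 151/21
E[X²] = 1375/21
Var(X) = E[X²] - (E[X])² = 1375/21 - 22801/441 = 6074/441

Var(X) = 6074/441 ≈ 13.7732


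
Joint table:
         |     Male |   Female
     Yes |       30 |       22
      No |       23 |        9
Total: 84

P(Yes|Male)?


P(Yes|Male) = 30/(30+23) = 30/53

P = 30/53 ≈ 56.60%


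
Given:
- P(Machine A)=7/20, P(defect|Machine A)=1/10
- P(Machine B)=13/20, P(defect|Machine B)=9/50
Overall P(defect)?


P(B) = Σ P(B|Aᵢ)×P(Aᵢ)
  1/10×7/20 = 7/200
  9/50×13/20 = 117/1000
Sum = 19/125

P(defect) = 19/125 ≈ 15.20%


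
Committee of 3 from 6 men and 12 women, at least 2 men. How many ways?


Count by #men:
  2M,1W: C(6,2)×C(12,1)=180
  3M,0W: C(6,3)×C(12,0)=20
Total = 200

200


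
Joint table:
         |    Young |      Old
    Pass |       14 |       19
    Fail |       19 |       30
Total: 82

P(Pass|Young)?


P(Pass|Young) = 14/(14+19) = 14/33

P = 14/33 ≈ 42.42%


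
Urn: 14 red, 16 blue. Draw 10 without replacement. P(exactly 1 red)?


Hypergeometric: C(14,1)×C(16,9)/C(30,10)
= 14×11440/30045015 = 32/6003

P(X=1) = 32/6003 ≈ 0.53%


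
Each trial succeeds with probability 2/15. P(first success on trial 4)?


Geometric: P(X=4) = (1-p)^(k-1)×p = (13/15)^3×2/15 = 4394/50625

P(X=4) = 4394/50625 ≈ 8.68%


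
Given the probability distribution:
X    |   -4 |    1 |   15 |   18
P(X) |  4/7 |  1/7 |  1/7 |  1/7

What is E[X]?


E[X] = Σ x·P(X=x)
= (-4)×(4/7) + (1)×(1/7) + (15)×(1/7) + (18)×(1/7)
= 18/7

E[X] = 18/7


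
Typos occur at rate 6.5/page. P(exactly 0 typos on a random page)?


Poisson(λ=6.5): P(X=0) = e^(-λ)×λ^k/k!
= e^(-6.5) × 6.5^0 / 0!
≈ 0.001503439193 × 1 / 1 ≈ 0.001503

P(X=0) ≈ 0.001503 ≈ 0.15%


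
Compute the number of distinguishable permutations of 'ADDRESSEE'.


Letters: 9, freq: {'A': 1, 'D': 2, 'R': 1, 'E': 3, 'S': 2}
9!/(1!×2!×1!×3!×2!) = 362880/24 = 15120

15120


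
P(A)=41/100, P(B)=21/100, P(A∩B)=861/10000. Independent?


P(A)×P(B) = 861/10000
P(A∩B) = 861/10000
Equal ✓ → Independent

Yes, independent


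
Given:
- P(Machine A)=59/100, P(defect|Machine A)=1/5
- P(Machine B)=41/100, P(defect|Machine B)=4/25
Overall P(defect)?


P(B) = Σ P(B|Aᵢ)×P(Aᵢ)
  1/5×59/100 = 59/500
  4/25×41/100 = 41/625
Sum = 459/2500

P(defect) = 459/2500 ≈ 18.36%


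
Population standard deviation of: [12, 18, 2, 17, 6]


Mean = 55/5 = 11
  (12-11)²=1
  (18-11)²=49
  (2-11)²=81
  (17-11)²=36
  (6-11)²=25
Σ(x-μ)² = 192
σ² = 192/5

σ = √(192/5) ≈ 6.1968


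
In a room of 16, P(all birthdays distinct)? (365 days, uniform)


P(all different) = Π(365-i)/365 for i=0..15
= (365/365)×(364/365)×...×(350/365)
= 0.716396

P ≈ 0.7164 ≈ 71.64%


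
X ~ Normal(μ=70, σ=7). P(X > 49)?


z = (49-70)/7 = -3.0
P(X > 49) = 1 - P(Z ≤ -3.0) = 1 - 0.0013 = 0.9987

P(X > 49) ≈ 0.9987


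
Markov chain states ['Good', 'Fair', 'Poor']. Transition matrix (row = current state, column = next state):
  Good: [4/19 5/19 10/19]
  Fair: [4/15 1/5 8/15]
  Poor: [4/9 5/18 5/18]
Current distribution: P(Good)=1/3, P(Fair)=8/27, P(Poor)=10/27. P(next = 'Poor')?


P(next=Poor) = Σᵢ P(now=i)×P(i→Poor)
= 1/3×10/19 + 8/27×8/15 + 10/27×5/18
= 10/57 + 64/405 + 25/243 = 10073/23085

P = 10073/23085 ≈ 0.4363


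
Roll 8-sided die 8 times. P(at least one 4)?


P(no 4)^8 = (7/8)^8 = 5764801/16777216
P(≥1) = 1 - 5764801/16777216 = 11012415/16777216

P = 11012415/16777216 ≈ 65.64%


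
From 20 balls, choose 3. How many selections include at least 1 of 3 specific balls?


Complement: C(20,3) - C(17,3) = 1140 - 680 = 460

460


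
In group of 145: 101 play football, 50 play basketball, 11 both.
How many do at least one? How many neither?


|A∪B| = 101+50-11 = 140
Neither = 145-140 = 5

At least one: 140; Neither: 5


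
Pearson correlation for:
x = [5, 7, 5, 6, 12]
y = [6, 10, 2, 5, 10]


n=5, Σx=35, Σy=33, Σxy=260, Σx²=279, Σy²=265
r = (5×260 - 35×33)/√((5×279 - 35²)(5×265 - 33²))
= 145/√(170×236) = 145/√40120 ≈ 145/200.2998 ≈ 0.7239

r ≈ 0.7239


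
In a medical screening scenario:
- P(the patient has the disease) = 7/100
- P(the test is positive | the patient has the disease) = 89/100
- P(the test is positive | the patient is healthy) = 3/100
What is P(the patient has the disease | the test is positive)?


Using Bayes' theorem:
P(A|B) = P(B|A)·P(A) / P(B)

P(the test is positive) = 89/100 × 7/100 + 3/100 × 93/100
= 623/10000 + 279/10000 = 451/5000

P(the patient has the disease|the test is positive) = (623/10000) / (451/5000) = 623/902

P(the patient has the disease|the test is positive) = 623/902 ≈ 69.07%


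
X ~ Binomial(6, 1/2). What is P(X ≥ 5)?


P(X ≥ 5) = Σ P(X=i) for i=5..6
P(X=5) = 3/32
P(X=6) = 1/64
Sum = 7/64

P(X ≥ 5) = 7/64 ≈ 10.94%


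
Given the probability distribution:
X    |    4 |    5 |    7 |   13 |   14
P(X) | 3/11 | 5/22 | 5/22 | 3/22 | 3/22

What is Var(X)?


E[X] = 15/2
E[X²] = 1561/22
Var(X) = E[X²] - (E[X])² = 1561/22 - 225/4 = 647/44

Var(X) = 647/44 ≈ 14.7045


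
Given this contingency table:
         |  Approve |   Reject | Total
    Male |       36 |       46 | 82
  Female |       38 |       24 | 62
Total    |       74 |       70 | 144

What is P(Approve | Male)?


P(Approve | Male) = 36/(36+46) = 36/82 = 18/41

P(Approve|Male) = 18/41 ≈ 43.90%


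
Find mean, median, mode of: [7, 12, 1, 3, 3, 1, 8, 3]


Sorted: [1, 1, 3, 3, 3, 7, 8, 12]
Mean = 38/8 = 19/4
Median = 3
Freq: {7: 1, 12: 1, 1: 2, 3: 3, 8: 1}
Mode: [3]

Mean=19/4, Median=3, Mode=3


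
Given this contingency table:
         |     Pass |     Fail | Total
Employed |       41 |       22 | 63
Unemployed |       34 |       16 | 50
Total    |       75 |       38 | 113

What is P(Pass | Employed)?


P(Pass | Employed) = 41/(41+22) = 41/63

P(Pass|Employed) = 41/63 ≈ 65.08%


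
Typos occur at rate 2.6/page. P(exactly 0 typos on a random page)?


Poisson(λ=2.6): P(X=0) = e^(-λ)×λ^k/k!
= e^(-2.6) × 2.6^0 / 0!
≈ 0.07427357821 × 1 / 1 ≈ 0.074274

P(X=0) ≈ 0.074274 ≈ 7.43%


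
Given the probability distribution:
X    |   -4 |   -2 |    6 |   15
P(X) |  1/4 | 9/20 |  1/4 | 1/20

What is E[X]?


E[X] = Σ x·P(X=x)
= (-4)×(1/4) + (-2)×(9/20) + (6)×(1/4) + (15)×(1/20)
= 7/20

E[X] = 7/20


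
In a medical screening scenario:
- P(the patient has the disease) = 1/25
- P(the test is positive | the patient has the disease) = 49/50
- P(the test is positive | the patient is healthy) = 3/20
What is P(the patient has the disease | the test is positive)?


Using Bayes' theorem:
P(A|B) = P(B|A)·P(A) / P(B)

P(the test is positive) = 49/50 × 1/25 + 3/20 × 24/25
= 49/1250 + 18/125 = 229/1250

P(the patient has the disease|the test is positive) = (49/1250) / (229/1250) = 49/229

P(the patient has the disease|the test is positive) = 49/229 ≈ 21.40%


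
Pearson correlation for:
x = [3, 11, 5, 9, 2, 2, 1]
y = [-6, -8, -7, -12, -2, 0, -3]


n=7, Σx=33, Σy=-38, Σxy=-256, Σx²=245, Σy²=306
r = (7×(-256) - 33×(-38))/√((7×245 - 33²)(7×306 - (-38)²))
= -538/√(626×698) = -538/√436948 ≈ -538/661.0204 ≈ -0.8139

r ≈ -0.8139


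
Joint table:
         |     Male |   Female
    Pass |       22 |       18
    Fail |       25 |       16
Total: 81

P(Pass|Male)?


P(Pass|Male) = 22/(22+25) = 22/47

P = 22/47 ≈ 46.81%


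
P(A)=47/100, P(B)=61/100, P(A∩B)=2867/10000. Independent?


P(A)×P(B) = 2867/10000
P(A∩B) = 2867/10000
Equal ✓ → Independent

Yes, independent


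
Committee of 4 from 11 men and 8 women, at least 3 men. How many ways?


Count by #men:
  3M,1W: C(11,3)×C(8,1)=1320
  4M,0W: C(11,4)×C(8,0)=330
Total = 1650

1650


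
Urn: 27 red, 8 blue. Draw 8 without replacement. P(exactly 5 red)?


Hypergeometric: C(27,5)×C(8,3)/C(35,8)
= 80730×56/23535820 = 32292/168113

P(X=5) = 32292/168113 ≈ 19.21%


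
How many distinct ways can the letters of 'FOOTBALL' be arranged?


Letters: 8, freq: {'F': 1, 'O': 2, 'T': 1, 'B': 1, 'A': 1, 'L': 2}
8!/(1!×2!×1!×1!×1!×2!) = 40320/4 = 10080

10080


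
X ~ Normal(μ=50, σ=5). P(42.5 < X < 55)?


z₁=(42.5-50)/5=-1.5, z₂=(55-50)/5=1.0
P = Φ(1.0) - Φ(-1.5) = 0.841345 - 0.066807 = 0.774538 ≈ 0.7745

P(42.5 < X < 55) ≈ 0.7745


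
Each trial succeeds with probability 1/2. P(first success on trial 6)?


Geometric: P(X=6) = (1-p)^(k-1)×p = (1/2)^5×1/2 = 1/64

P(X=6) = 1/64 ≈ 1.56%


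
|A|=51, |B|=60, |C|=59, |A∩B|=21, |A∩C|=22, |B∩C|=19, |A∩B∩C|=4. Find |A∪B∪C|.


|A∪B∪C| = 51+60+59-21-22-19+4 = 112

|A∪B∪C| = 112


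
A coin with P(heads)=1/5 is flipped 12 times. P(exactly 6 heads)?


Binomial: P(X=6) = C(12,6)×p^6×(1-p)^6
= 924 × 1/15625 × 4096/15625 = 3784704/244140625

P(X=6) = 3784704/244140625 ≈ 1.55%


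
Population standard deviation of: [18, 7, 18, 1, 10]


Mean = 54/5
  (18-54/5)²=1296/25
  (7-54/5)²=361/25
  (18-54/5)²=1296/25
  (1-54/5)²=2401/25
  (10-54/5)²=16/25
Σ(x-μ)² = 1074/5
σ² = (1074/5)/5 = 1074/25

σ = √(1074/25) ≈ 6.5544


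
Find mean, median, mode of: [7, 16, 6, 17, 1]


Sorted: [1, 6, 7, 16, 17]
Mean = 47/5
Median = 7
Freq: {7: 1, 16: 1, 6: 1, 17: 1, 1: 1}
Mode: No mode

Mean=47/5, Median=7, Mode=No mode


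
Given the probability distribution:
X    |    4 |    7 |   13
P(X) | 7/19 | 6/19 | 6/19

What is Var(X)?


E[X] = 148/19
E[X²] = 1420/19
Var(X) = E[X²] - (E[X])² = 1420/19 - 21904/361 = 5076/361

Var(X) = 5076/361 ≈ 14.0609


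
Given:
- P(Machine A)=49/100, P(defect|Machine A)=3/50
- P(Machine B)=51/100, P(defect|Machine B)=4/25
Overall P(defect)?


P(B) = Σ P(B|Aᵢ)×P(Aᵢ)
  3/50×49/100 = 147/5000
  4/25×51/100 = 51/625
Sum = 111/1000

P(defect) = 111/1000 ≈ 11.10%


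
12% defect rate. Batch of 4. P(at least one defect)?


P(all good) = (22/25)^4 = 234256/390625
P(≥1 defect) = 156369/390625

P = 156369/390625 ≈ 40.03%


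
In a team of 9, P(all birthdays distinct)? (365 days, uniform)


P(all different) = Π(365-i)/365 for i=0..8
= (365/365)×(364/365)×...×(357/365)
= 0.905376

P ≈ 0.9054 ≈ 90.54%


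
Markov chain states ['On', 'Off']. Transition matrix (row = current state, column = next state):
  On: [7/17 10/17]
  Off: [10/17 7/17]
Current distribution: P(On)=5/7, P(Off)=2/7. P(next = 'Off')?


P(next=Off) = Σᵢ P(now=i)×P(i→Off)
= 5/7×10/17 + 2/7×7/17
= 50/119 + 2/17 = 64/119

P = 64/119 ≈ 0.5378


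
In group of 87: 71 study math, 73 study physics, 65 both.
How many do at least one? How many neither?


|A∪B| = 71+73-65 = 79
Neither = 87-79 = 8

At least one: 79; Neither: 8


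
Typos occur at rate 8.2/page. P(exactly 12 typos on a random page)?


Poisson(λ=8.2): P(X=12) = e^(-λ)×λ^k/k!
= e^(-8.2) × 8.2^12 / 12!
≈ 0.00027465357 × 92420056270.3 / 479001600 ≈ 0.052993

P(X=12) ≈ 0.052993 ≈ 5.30%


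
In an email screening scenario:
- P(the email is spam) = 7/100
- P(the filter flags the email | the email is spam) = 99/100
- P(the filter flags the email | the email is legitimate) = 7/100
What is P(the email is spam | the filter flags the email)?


Using Bayes' theorem:
P(A|B) = P(B|A)·P(A) / P(B)

P(the filter flags the email) = 99/100 × 7/100 + 7/100 × 93/100
= 693/10000 + 651/10000 = 84/625

P(the email is spam|the filter flags the email) = (693/10000) / (84/625) = 33/64

P(the email is spam|the filter flags the email) = 33/64 ≈ 51.56%


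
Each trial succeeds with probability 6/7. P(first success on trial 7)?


Geometric: P(X=7) = (1-p)^(k-1)×p = (1/7)^6×6/7 = 6/823543

P(X=7) = 6/823543 ≈ 0.00%


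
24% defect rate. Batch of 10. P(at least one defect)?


P(all good) = (19/25)^10 = 6131066257801/95367431640625
P(≥1 defect) = 89236365382824/95367431640625

P = 89236365382824/95367431640625 ≈ 93.57%


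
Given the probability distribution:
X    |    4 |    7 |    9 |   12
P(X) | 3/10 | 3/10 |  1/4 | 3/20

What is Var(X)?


E[X] = 147/20
E[X²] = 1227/20
Var(X) = E[X²] - (E[X])² = 1227/20 - 21609/400 = 2931/400

Var(X) = 2931/400 ≈ 7.3275


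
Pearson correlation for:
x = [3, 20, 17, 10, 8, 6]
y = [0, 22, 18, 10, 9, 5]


n=6, Σx=64, Σy=64, Σxy=948, Σx²=898, Σy²=1014
r = (6×948 - 64×64)/√((6×898 - 64²)(6×1014 - 64²))
= 1592/√(1292×1988) = 1592/√2568496 ≈ 1592/1602.6528 ≈ 0.9934

r ≈ 0.9934


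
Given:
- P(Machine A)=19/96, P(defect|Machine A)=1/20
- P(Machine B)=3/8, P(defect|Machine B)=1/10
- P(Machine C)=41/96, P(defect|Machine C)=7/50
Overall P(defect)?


P(B) = Σ P(B|Aᵢ)×P(Aᵢ)
  1/20×19/96 = 19/1920
  1/10×3/8 = 3/80
  7/50×41/96 = 287/4800
Sum = 343/3200

P(defect) = 343/3200 ≈ 10.72%


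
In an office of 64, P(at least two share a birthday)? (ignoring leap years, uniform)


P(all different) = Π(365-i)/365 for i=0..63
= 0.002810
P(match) = 1 - 0.002810 = 0.997190

P ≈ 0.9972 ≈ 99.72%


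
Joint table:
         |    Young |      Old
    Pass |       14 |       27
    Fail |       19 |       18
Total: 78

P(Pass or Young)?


P(Pass∨Young) = P(Pass) + P(Young) - P(Pass∧Young)
= (41 + 33 - 14)/78 = 60/78 = 10/13

P = 10/13 ≈ 76.92%


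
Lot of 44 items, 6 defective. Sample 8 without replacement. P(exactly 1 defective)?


Hypergeometric: C(6,1)×C(38,7)/C(44,8)
= 6×12620256/177232627 = 9792/22919

P(X=1) = 9792/22919 ≈ 42.72%


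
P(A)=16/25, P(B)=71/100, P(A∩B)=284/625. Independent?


P(A)×P(B) = 284/625
P(A∩B) = 284/625
Equal ✓ → Independent

Yes, independent


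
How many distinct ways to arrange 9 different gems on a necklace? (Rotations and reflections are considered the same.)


Free circular arrangements: rotations and reflections both identified.
(n-1)!/2 = 8!/2 = 40320/2 = 20160

20160
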